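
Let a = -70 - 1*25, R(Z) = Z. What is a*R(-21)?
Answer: 1995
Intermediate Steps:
a = -95 (a = -70 - 25 = -95)
a*R(-21) = -95*(-21) = 1995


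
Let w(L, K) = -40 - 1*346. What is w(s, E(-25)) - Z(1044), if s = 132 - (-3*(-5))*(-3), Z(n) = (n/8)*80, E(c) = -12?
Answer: -10826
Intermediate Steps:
Z(n) = 10*n (Z(n) = (n*(1/8))*80 = (n/8)*80 = 10*n)
s = 177 (s = 132 - 15*(-3) = 132 - 1*(-45) = 132 + 45 = 177)
w(L, K) = -386 (w(L, K) = -40 - 346 = -386)
w(s, E(-25)) - Z(1044) = -386 - 10*1044 = -386 - 1*10440 = -386 - 10440 = -10826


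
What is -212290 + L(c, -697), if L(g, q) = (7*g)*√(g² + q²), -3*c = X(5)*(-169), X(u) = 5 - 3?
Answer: -212290 + 11830*√179461/9 ≈ 3.4455e+5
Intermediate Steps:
X(u) = 2
c = 338/3 (c = -2*(-169)/3 = -⅓*(-338) = 338/3 ≈ 112.67)
L(g, q) = 7*g*√(g² + q²)
-212290 + L(c, -697) = -212290 + 7*(338/3)*√((338/3)² + (-697)²) = -212290 + 7*(338/3)*√(114244/9 + 485809) = -212290 + 7*(338/3)*√(4486525/9) = -212290 + 7*(338/3)*(5*√179461/3) = -212290 + 11830*√179461/9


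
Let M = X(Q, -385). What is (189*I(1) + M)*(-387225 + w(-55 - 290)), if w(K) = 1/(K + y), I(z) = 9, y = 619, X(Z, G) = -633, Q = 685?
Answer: -56657212566/137 ≈ -4.1356e+8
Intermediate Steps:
M = -633
w(K) = 1/(619 + K) (w(K) = 1/(K + 619) = 1/(619 + K))
(189*I(1) + M)*(-387225 + w(-55 - 290)) = (189*9 - 633)*(-387225 + 1/(619 + (-55 - 290))) = (1701 - 633)*(-387225 + 1/(619 - 345)) = 1068*(-387225 + 1/274) = 1068*(-106099649/274) = -56657212566/137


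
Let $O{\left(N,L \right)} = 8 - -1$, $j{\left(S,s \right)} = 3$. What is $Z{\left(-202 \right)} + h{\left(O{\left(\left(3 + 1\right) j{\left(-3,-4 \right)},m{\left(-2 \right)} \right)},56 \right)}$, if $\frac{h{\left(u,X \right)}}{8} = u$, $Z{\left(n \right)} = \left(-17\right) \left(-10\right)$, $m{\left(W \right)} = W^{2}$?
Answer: $242$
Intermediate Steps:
$Z{\left(n \right)} = 170$
$O{\left(N,L \right)} = 9$ ($O{\left(N,L \right)} = 8 + 1 = 9$)
$h{\left(u,X \right)} = 8 u$
$Z{\left(-202 \right)} + h{\left(O{\left(\left(3 + 1\right) j{\left(-3,-4 \right)},m{\left(-2 \right)} \right)},56 \right)} = 170 + 8 \cdot 9 = 170 + 72 = 242$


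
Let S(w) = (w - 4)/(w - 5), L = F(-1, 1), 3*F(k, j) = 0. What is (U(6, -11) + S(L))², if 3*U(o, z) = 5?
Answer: 1369/225 ≈ 6.0844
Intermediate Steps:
U(o, z) = 5/3 (U(o, z) = (⅓)*5 = 5/3)
F(k, j) = 0 (F(k, j) = (⅓)*0 = 0)
L = 0
S(w) = (-4 + w)/(-5 + w)
(U(6, -11) + S(L))² = (5/3 + (-4 + 0)/(-5 + 0))² = (5/3 - 4/(-5))² = (5/3 - ⅕*(-4))² = (5/3 + ⅘)² = (37/15)² = 1369/225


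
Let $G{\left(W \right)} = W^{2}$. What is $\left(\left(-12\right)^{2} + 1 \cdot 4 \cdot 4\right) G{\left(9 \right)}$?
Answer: $12960$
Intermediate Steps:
$\left(\left(-12\right)^{2} + 1 \cdot 4 \cdot 4\right) G{\left(9 \right)} = \left(\left(-12\right)^{2} + 1 \cdot 4 \cdot 4\right) 9^{2} = \left(144 + 4 \cdot 4\right) 81 = \left(144 + 16\right) 81 = 160 \cdot 81 = 12960$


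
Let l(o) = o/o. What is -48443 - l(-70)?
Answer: -48444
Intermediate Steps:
l(o) = 1
-48443 - l(-70) = -48443 - 1*1 = -48443 - 1 = -48444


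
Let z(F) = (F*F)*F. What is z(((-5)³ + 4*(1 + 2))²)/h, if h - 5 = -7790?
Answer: -2081951752609/7785 ≈ -2.6743e+8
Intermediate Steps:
h = -7785 (h = 5 - 7790 = -7785)
z(F) = F³ (z(F) = F²*F = F³)
z(((-5)³ + 4*(1 + 2))²)/h = (((-5)³ + 4*(1 + 2))²)³/(-7785) = ((-125 + 4*3)²)³*(-1/7785) = ((-125 + 12)²)³*(-1/7785) = ((-113)²)³*(-1/7785) = 12769³*(-1/7785) = 2081951752609*(-1/7785) = -2081951752609/7785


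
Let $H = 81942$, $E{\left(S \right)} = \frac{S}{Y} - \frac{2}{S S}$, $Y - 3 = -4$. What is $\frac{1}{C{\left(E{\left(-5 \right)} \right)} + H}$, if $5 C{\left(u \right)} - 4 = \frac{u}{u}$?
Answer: $\frac{1}{81943} \approx 1.2204 \cdot 10^{-5}$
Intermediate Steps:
$Y = -1$ ($Y = 3 - 4 = -1$)
$E{\left(S \right)} = - S - \frac{2}{S^{2}}$ ($E{\left(S \right)} = \frac{S}{-1} - \frac{2}{S S} = S \left(-1\right) - \frac{2}{S^{2}} = - S - \frac{2}{S^{2}}$)
$C{\left(u \right)} = 1$ ($C{\left(u \right)} = \frac{4}{5} + \frac{u \frac{1}{u}}{5} = \frac{4}{5} + \frac{1}{5} \cdot 1 = \frac{4}{5} + \frac{1}{5} = 1$)
$\frac{1}{C{\left(E{\left(-5 \right)} \right)} + H} = \frac{1}{1 + 81942} = \frac{1}{81943}$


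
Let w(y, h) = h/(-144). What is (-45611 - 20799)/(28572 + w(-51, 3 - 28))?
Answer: -9563040/4114393 ≈ -2.3243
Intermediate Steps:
w(y, h) = -h/144 (w(y, h) = h*(-1/144) = -h/144)
(-45611 - 20799)/(28572 + w(-51, 3 - 28)) = (-45611 - 20799)/(28572 - (3 - 28)/144) = -66410/(28572 - 1/144*(-25)) = -66410/(28572 + 25/144) = -66410/4114393/144 = -66410*144/4114393 = -9563040/4114393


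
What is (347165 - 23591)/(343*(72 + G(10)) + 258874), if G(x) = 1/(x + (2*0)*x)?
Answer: 3235740/2836043 ≈ 1.1409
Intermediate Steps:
G(x) = 1/x (G(x) = 1/(x + 0*x) = 1/(x + 0) = 1/x)
(347165 - 23591)/(343*(72 + G(10)) + 258874) = (347165 - 23591)/(343*(72 + 1/10) + 258874) = 323574/(343*(72 + ⅒) + 258874) = 323574/(343*(721/10) + 258874) = 323574/(247303/10 + 258874) = 323574/(2836043/10) = 323574*(10/2836043) = 3235740/2836043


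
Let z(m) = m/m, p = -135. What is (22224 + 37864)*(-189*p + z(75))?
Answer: 1533205408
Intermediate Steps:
z(m) = 1
(22224 + 37864)*(-189*p + z(75)) = (22224 + 37864)*(-189*(-135) + 1) = 60088*(25515 + 1) = 60088*25516 = 1533205408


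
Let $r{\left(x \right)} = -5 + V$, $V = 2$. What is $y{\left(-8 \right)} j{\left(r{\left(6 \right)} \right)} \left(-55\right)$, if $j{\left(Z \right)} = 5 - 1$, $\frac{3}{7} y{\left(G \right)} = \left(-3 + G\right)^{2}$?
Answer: $- \frac{186340}{3} \approx -62113.0$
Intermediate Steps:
$r{\left(x \right)} = -3$ ($r{\left(x \right)} = -5 + 2 = -3$)
$y{\left(G \right)} = \frac{7 \left(-3 + G\right)^{2}}{3}$
$j{\left(Z \right)} = 4$ ($j{\left(Z \right)} = 5 - 1 = 4$)
$y{\left(-8 \right)} j{\left(r{\left(6 \right)} \right)} \left(-55\right) = \frac{7 \left(-3 - 8\right)^{2}}{3} \cdot 4 \left(-55\right) = \frac{7 \left(-11\right)^{2}}{3} \cdot 4 \left(-55\right) = \frac{7}{3} \cdot 121 \cdot 4 \left(-55\right) = \frac{847}{3} \cdot 4 \left(-55\right) = \frac{3388}{3} \left(-55\right) = - \frac{186340}{3}$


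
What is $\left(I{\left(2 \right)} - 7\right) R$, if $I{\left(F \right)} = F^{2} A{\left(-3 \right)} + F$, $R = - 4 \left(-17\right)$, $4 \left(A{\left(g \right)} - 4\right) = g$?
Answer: $544$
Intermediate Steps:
$A{\left(g \right)} = 4 + \frac{g}{4}$
$R = 68$ ($R = \left(-1\right) \left(-68\right) = 68$)
$I{\left(F \right)} = F + \frac{13 F^{2}}{4}$ ($I{\left(F \right)} = F^{2} \left(4 + \frac{1}{4} \left(-3\right)\right) + F = F^{2} \left(4 - \frac{3}{4}\right) + F = F^{2} \cdot \frac{13}{4} + F = \frac{13 F^{2}}{4} + F = F + \frac{13 F^{2}}{4}$)
$\left(I{\left(2 \right)} - 7\right) R = \left(\frac{1}{4} \cdot 2 \left(4 + 13 \cdot 2\right) - 7\right) 68 = \left(\frac{1}{4} \cdot 2 \left(4 + 26\right) - 7\right) 68 = \left(\frac{1}{4} \cdot 2 \cdot 30 - 7\right) 68 = \left(15 - 7\right) 68 = 8 \cdot 68 = 544$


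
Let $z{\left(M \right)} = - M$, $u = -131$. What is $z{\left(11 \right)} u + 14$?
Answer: $1455$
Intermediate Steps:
$z{\left(11 \right)} u + 14 = \left(-1\right) 11 \left(-131\right) + 14 = \left(-11\right) \left(-131\right) + 14 = 1441 + 14 = 1455$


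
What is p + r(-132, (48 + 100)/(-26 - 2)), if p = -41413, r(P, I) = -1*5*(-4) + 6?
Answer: -41387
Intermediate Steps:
r(P, I) = 26 (r(P, I) = -5*(-4) + 6 = 20 + 6 = 26)
p + r(-132, (48 + 100)/(-26 - 2)) = -41413 + 26 = -41387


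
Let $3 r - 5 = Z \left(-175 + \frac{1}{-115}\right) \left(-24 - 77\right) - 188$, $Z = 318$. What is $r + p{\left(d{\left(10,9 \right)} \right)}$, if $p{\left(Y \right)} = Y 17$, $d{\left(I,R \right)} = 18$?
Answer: $\frac{215497131}{115} \approx 1.8739 \cdot 10^{6}$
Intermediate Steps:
$p{\left(Y \right)} = 17 Y$
$r = \frac{215461941}{115}$ ($r = \frac{5}{3} + \frac{318 \left(-175 + \frac{1}{-115}\right) \left(-24 - 77\right) - 188}{3} = \frac{5}{3} + \frac{318 \left(-175 - \frac{1}{115}\right) \left(-101\right) - 188}{3} = \frac{5}{3} + \frac{318 \left(\left(- \frac{20126}{115}\right) \left(-101\right)\right) - 188}{3} = \frac{5}{3} + \frac{318 \cdot \frac{2032726}{115} - 188}{3} = \frac{5}{3} + \frac{\frac{646406868}{115} - 188}{3} = \frac{5}{3} + \frac{1}{3} \cdot \frac{646385248}{115} = \frac{5}{3} + \frac{646385248}{345} = \frac{215461941}{115} \approx 1.8736 \cdot 10^{6}$)
$r + p{\left(d{\left(10,9 \right)} \right)} = \frac{215461941}{115} + 17 \cdot 18 = \frac{215461941}{115} + 306 = \frac{215497131}{115}$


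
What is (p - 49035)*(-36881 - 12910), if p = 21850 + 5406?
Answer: 1084398189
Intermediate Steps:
p = 27256
(p - 49035)*(-36881 - 12910) = (27256 - 49035)*(-36881 - 12910) = -21779*(-49791) = 1084398189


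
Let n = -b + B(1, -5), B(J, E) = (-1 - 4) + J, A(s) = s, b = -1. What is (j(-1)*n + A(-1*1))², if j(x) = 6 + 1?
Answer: 484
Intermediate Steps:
j(x) = 7
B(J, E) = -5 + J
n = -3 (n = -1*(-1) + (-5 + 1) = 1 - 4 = -3)
(j(-1)*n + A(-1*1))² = (7*(-3) - 1*1)² = (-21 - 1)² = (-22)² = 484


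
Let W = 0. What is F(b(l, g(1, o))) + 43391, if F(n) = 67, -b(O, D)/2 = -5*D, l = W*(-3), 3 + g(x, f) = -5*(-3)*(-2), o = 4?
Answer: 43458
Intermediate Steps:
g(x, f) = -33 (g(x, f) = -3 - 5*(-3)*(-2) = -3 + 15*(-2) = -3 - 30 = -33)
l = 0 (l = 0*(-3) = 0)
b(O, D) = 10*D (b(O, D) = -(-10)*D = 10*D)
F(b(l, g(1, o))) + 43391 = 67 + 43391 = 43458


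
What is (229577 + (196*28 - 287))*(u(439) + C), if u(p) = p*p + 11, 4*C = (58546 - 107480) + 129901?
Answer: 100003102155/2 ≈ 5.0002e+10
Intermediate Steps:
C = 80967/4 (C = ((58546 - 107480) + 129901)/4 = (-48934 + 129901)/4 = (1/4)*80967 = 80967/4 ≈ 20242.)
u(p) = 11 + p**2 (u(p) = p**2 + 11 = 11 + p**2)
(229577 + (196*28 - 287))*(u(439) + C) = (229577 + (196*28 - 287))*((11 + 439**2) + 80967/4) = (229577 + (5488 - 287))*((11 + 192721) + 80967/4) = (229577 + 5201)*(192732 + 80967/4) = 234778*(851895/4) = 100003102155/2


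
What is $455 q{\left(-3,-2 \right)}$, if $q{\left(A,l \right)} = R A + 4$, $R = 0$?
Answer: $1820$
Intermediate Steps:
$q{\left(A,l \right)} = 4$ ($q{\left(A,l \right)} = 0 A + 4 = 0 + 4 = 4$)
$455 q{\left(-3,-2 \right)} = 455 \cdot 4 = 1820$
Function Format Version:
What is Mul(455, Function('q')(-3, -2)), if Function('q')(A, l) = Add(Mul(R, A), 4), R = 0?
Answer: 1820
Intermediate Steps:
Function('q')(A, l) = 4 (Function('q')(A, l) = Add(Mul(0, A), 4) = Add(0, 4) = 4)
Mul(455, Function('q')(-3, -2)) = Mul(455, 4) = 1820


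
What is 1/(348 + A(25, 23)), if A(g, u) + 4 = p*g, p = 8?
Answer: 1/544 ≈ 0.0018382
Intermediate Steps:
A(g, u) = -4 + 8*g
1/(348 + A(25, 23)) = 1/(348 + (-4 + 8*25)) = 1/(348 + (-4 + 200)) = 1/(348 + 196) = 1/544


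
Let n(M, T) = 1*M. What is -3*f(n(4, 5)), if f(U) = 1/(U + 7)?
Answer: -3/11 ≈ -0.27273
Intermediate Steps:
n(M, T) = M
f(U) = 1/(7 + U)
-3*f(n(4, 5)) = -3/(7 + 4) = -3/11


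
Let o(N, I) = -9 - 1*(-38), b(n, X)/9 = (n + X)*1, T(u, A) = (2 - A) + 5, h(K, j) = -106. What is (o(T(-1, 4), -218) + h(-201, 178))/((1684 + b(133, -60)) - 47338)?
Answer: 77/44997 ≈ 0.0017112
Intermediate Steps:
T(u, A) = 7 - A
b(n, X) = 9*X + 9*n (b(n, X) = 9*((n + X)*1) = 9*((X + n)*1) = 9*(X + n) = 9*X + 9*n)
o(N, I) = 29 (o(N, I) = -9 + 38 = 29)
(o(T(-1, 4), -218) + h(-201, 178))/((1684 + b(133, -60)) - 47338) = (29 - 106)/((1684 + (9*(-60) + 9*133)) - 47338) = -77/((1684 + (-540 + 1197)) - 47338) = -77/((1684 + 657) - 47338) = -77/(2341 - 47338) = -77/(-44997) = -77*(-1/44997) = 77/44997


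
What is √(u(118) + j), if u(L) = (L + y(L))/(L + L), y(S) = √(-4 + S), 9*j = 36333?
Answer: √(56218150 + 59*√114)/118 ≈ 63.542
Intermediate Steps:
j = 4037 (j = (⅑)*36333 = 4037)
u(L) = (L + √(-4 + L))/(2*L) (u(L) = (L + √(-4 + L))/(L + L) = (L + √(-4 + L))/((2*L)) = (L + √(-4 + L))*(1/(2*L)) = (L + √(-4 + L))/(2*L))
√(u(118) + j) = √((½)*(118 + √(-4 + 118))/118 + 4037) = √((½)*(1/118)*(118 + √114) + 4037) = √((½ + √114/236) + 4037) = √(8075/2 + √114/236)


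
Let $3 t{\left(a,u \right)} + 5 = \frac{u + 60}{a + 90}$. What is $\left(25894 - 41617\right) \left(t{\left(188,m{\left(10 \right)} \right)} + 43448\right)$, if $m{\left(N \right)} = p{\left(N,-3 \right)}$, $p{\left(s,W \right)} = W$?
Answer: $- \frac{189903961059}{278} \approx -6.8311 \cdot 10^{8}$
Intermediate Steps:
$m{\left(N \right)} = -3$
$t{\left(a,u \right)} = - \frac{5}{3} + \frac{60 + u}{3 \left(90 + a\right)}$ ($t{\left(a,u \right)} = - \frac{5}{3} + \frac{\left(u + 60\right) \frac{1}{a + 90}}{3} = - \frac{5}{3} + \frac{\left(60 + u\right) \frac{1}{90 + a}}{3} = - \frac{5}{3} + \frac{\frac{1}{90 + a} \left(60 + u\right)}{3} = - \frac{5}{3} + \frac{60 + u}{3 \left(90 + a\right)}$)
$\left(25894 - 41617\right) \left(t{\left(188,m{\left(10 \right)} \right)} + 43448\right) = \left(25894 - 41617\right) \left(\frac{-390 - 3 - 940}{3 \left(90 + 188\right)} + 43448\right) = - 15723 \left(\frac{-390 - 3 - 940}{3 \cdot 278} + 43448\right) = - 15723 \left(\frac{1}{3} \cdot \frac{1}{278} \left(-1333\right) + 43448\right) = - 15723 \left(- \frac{1333}{834} + 43448\right) = \left(-15723\right) \frac{36234299}{834} = - \frac{189903961059}{278}$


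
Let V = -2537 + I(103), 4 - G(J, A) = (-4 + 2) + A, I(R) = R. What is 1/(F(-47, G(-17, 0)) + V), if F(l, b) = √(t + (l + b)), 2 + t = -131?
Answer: -1217/2962265 - I*√174/5924530 ≈ -0.00041083 - 2.2265e-6*I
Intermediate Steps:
t = -133 (t = -2 - 131 = -133)
G(J, A) = 6 - A (G(J, A) = 4 - ((-4 + 2) + A) = 4 - (-2 + A) = 4 + (2 - A) = 6 - A)
F(l, b) = √(-133 + b + l) (F(l, b) = √(-133 + (l + b)) = √(-133 + (b + l)) = √(-133 + b + l))
V = -2434 (V = -2537 + 103 = -2434)
1/(F(-47, G(-17, 0)) + V) = 1/(√(-133 + (6 - 1*0) - 47) - 2434) = 1/(√(-133 + (6 + 0) - 47) - 2434) = 1/(√(-133 + 6 - 47) - 2434) = 1/(√(-174) - 2434) = 1/(I*√174 - 2434) = 1/(-2434 + I*√174)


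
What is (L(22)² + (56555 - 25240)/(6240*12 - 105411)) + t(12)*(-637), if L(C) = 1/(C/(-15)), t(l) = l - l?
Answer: -8286985/14777004 ≈ -0.56080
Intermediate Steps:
t(l) = 0
L(C) = -15/C (L(C) = 1/(C*(-1/15)) = 1/(-C/15) = -15/C)
(L(22)² + (56555 - 25240)/(6240*12 - 105411)) + t(12)*(-637) = ((-15/22)² + (56555 - 25240)/(6240*12 - 105411)) + 0*(-637) = ((-15*1/22)² + 31315/(74880 - 105411)) + 0 = ((-15/22)² + 31315/(-30531)) + 0 = (225/484 + 31315*(-1/30531)) + 0 = (225/484 - 31315/30531) + 0 = -8286985/14777004 + 0 = -8286985/14777004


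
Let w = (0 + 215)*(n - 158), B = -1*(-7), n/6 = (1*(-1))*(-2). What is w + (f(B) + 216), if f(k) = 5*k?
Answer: -31139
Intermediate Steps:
n = 12 (n = 6*((1*(-1))*(-2)) = 6*(-1*(-2)) = 6*2 = 12)
B = 7
w = -31390 (w = (0 + 215)*(12 - 158) = 215*(-146) = -31390)
w + (f(B) + 216) = -31390 + (5*7 + 216) = -31390 + (35 + 216) = -31390 + 251 = -31139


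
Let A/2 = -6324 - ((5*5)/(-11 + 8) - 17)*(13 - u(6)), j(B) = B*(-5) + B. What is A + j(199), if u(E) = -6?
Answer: -37444/3 ≈ -12481.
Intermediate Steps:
j(B) = -4*B (j(B) = -5*B + B = -4*B)
A = -35056/3 (A = 2*(-6324 - ((5*5)/(-11 + 8) - 17)*(13 - 1*(-6))) = 2*(-6324 - (25/(-3) - 17)*(13 + 6)) = 2*(-6324 - (-1/3*25 - 17)*19) = 2*(-6324 - (-25/3 - 17)*19) = 2*(-6324 - (-76)*19/3) = 2*(-6324 - 1*(-1444/3)) = 2*(-6324 + 1444/3) = 2*(-17528/3) = -35056/3 ≈ -11685.)
A + j(199) = -35056/3 - 4*199 = -35056/3 - 796 = -37444/3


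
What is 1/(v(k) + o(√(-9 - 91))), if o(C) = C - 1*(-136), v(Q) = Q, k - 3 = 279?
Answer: 209/87412 - 5*I/87412 ≈ 0.002391 - 5.72e-5*I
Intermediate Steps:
k = 282 (k = 3 + 279 = 282)
o(C) = 136 + C (o(C) = C + 136 = 136 + C)
1/(v(k) + o(√(-9 - 91))) = 1/(282 + (136 + √(-9 - 91))) = 1/(282 + (136 + √(-100))) = 1/(282 + (136 + 10*I)) = 1/(418 + 10*I) = (418 - 10*I)/174824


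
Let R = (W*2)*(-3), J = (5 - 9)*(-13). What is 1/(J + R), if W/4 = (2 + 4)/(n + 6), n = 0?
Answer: 1/28 ≈ 0.035714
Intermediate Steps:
W = 4 (W = 4*((2 + 4)/(0 + 6)) = 4*(6/6) = 4*(6*(⅙)) = 4*1 = 4)
J = 52 (J = -4*(-13) = 52)
R = -24 (R = (4*2)*(-3) = 8*(-3) = -24)
1/(J + R) = 1/(52 - 24) = 1/28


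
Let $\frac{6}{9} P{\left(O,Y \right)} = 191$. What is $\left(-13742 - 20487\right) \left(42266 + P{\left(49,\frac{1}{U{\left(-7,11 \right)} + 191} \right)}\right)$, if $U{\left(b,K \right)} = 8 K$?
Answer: $- \frac{2913059045}{2} \approx -1.4565 \cdot 10^{9}$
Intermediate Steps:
$P{\left(O,Y \right)} = \frac{573}{2}$ ($P{\left(O,Y \right)} = \frac{3}{2} \cdot 191 = \frac{573}{2}$)
$\left(-13742 - 20487\right) \left(42266 + P{\left(49,\frac{1}{U{\left(-7,11 \right)} + 191} \right)}\right) = \left(-13742 - 20487\right) \left(42266 + \frac{573}{2}\right) = \left(-34229\right) \frac{85105}{2} = - \frac{2913059045}{2}$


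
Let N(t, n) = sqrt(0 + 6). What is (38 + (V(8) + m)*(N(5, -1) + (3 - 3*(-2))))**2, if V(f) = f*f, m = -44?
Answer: 49924 + 8720*sqrt(6) ≈ 71284.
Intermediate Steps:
N(t, n) = sqrt(6)
V(f) = f**2
(38 + (V(8) + m)*(N(5, -1) + (3 - 3*(-2))))**2 = (38 + (8**2 - 44)*(sqrt(6) + (3 - 3*(-2))))**2 = (38 + (64 - 44)*(sqrt(6) + (3 + 6)))**2 = (38 + 20*(sqrt(6) + 9))**2 = (38 + 20*(9 + sqrt(6)))**2 = (38 + (180 + 20*sqrt(6)))**2 = (218 + 20*sqrt(6))**2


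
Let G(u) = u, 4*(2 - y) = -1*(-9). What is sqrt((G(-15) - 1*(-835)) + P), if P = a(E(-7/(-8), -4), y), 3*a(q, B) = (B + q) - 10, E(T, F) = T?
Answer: sqrt(13070)/4 ≈ 28.581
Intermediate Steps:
y = -1/4 (y = 2 - (-1)*(-9)/4 = 2 - 1/4*9 = 2 - 9/4 = -1/4 ≈ -0.25000)
a(q, B) = -10/3 + B/3 + q/3 (a(q, B) = ((B + q) - 10)/3 = (-10 + B + q)/3 = -10/3 + B/3 + q/3)
P = -25/8 (P = -10/3 + (1/3)*(-1/4) + (-7/(-8))/3 = -10/3 - 1/12 + (-7*(-1/8))/3 = -10/3 - 1/12 + (1/3)*(7/8) = -10/3 - 1/12 + 7/24 = -25/8 ≈ -3.1250)
sqrt((G(-15) - 1*(-835)) + P) = sqrt((-15 - 1*(-835)) - 25/8) = sqrt((-15 + 835) - 25/8) = sqrt(820 - 25/8) = sqrt(6535/8) = sqrt(13070)/4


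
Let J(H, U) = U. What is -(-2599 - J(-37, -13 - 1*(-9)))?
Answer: 2595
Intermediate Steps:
-(-2599 - J(-37, -13 - 1*(-9))) = -(-2599 - (-13 - 1*(-9))) = -(-2599 - (-13 + 9)) = -(-2599 - 1*(-4)) = -(-2599 + 4) = -1*(-2595) = 2595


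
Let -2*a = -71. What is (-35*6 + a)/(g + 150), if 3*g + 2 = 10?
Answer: -1047/916 ≈ -1.1430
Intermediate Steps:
a = 71/2 (a = -1/2*(-71) = 71/2 ≈ 35.500)
g = 8/3 (g = -2/3 + (1/3)*10 = -2/3 + 10/3 = 8/3 ≈ 2.6667)
(-35*6 + a)/(g + 150) = (-35*6 + 71/2)/(8/3 + 150) = (-210 + 71/2)/(458/3) = -349/2*3/458 = -1047/916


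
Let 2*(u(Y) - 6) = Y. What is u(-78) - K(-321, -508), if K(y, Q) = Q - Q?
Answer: -33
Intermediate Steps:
K(y, Q) = 0
u(Y) = 6 + Y/2
u(-78) - K(-321, -508) = (6 + (½)*(-78)) - 1*0 = (6 - 39) + 0 = -33 + 0 = -33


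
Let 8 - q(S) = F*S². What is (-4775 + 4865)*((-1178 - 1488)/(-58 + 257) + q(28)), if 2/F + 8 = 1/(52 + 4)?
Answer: 509811420/29651 ≈ 17194.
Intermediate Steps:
F = -112/447 (F = 2/(-8 + 1/(52 + 4)) = 2/(-8 + 1/56) = 2/(-447/56) = 2*(-56/447) = -112/447 ≈ -0.25056)
q(S) = 8 + 112*S²/447 (q(S) = 8 - (-112)*S²/447 = 8 + 112*S²/447)
(-4775 + 4865)*((-1178 - 1488)/(-58 + 257) + q(28)) = (-4775 + 4865)*((-1178 - 1488)/(-58 + 257) + (8 + (112/447)*28²)) = 90*(-2666/199 + (8 + (112/447)*784)) = 90*(-2666*1/199 + (8 + 87808/447)) = 90*(-2666/199 + 91384/447) = 90*(16993714/88953) = 509811420/29651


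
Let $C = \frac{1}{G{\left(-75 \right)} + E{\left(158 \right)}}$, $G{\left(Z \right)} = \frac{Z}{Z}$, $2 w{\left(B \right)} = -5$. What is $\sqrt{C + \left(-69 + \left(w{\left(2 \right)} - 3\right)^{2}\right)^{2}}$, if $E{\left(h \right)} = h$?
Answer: $\frac{49 \sqrt{252969}}{636} \approx 38.75$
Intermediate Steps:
$w{\left(B \right)} = - \frac{5}{2}$ ($w{\left(B \right)} = \frac{1}{2} \left(-5\right) = - \frac{5}{2}$)
$G{\left(Z \right)} = 1$
$C = \frac{1}{159}$ ($C = \frac{1}{1 + 158} = \frac{1}{159} \approx 0.0062893$)
$\sqrt{C + \left(-69 + \left(w{\left(2 \right)} - 3\right)^{2}\right)^{2}} = \sqrt{\frac{1}{159} + \left(-69 + \left(- \frac{5}{2} - 3\right)^{2}\right)^{2}} = \sqrt{\frac{1}{159} + \left(-69 + \left(- \frac{11}{2}\right)^{2}\right)^{2}} = \sqrt{\frac{1}{159} + \left(-69 + \frac{121}{4}\right)^{2}} = \sqrt{\frac{1}{159} + \left(- \frac{155}{4}\right)^{2}} = \sqrt{\frac{1}{159} + \frac{24025}{16}} = \sqrt{\frac{3819991}{2544}} = \frac{49 \sqrt{252969}}{636}$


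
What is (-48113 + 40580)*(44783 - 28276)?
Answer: -124347231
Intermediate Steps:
(-48113 + 40580)*(44783 - 28276) = -7533*16507 = -124347231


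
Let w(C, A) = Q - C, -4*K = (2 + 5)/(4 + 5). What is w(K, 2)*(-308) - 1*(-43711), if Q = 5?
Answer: 379000/9 ≈ 42111.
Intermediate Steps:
K = -7/36 (K = -(2 + 5)/(4*(4 + 5)) = -7/(4*9) = -1/4*7/9 = -7/36 ≈ -0.19444)
w(C, A) = 5 - C
w(K, 2)*(-308) - 1*(-43711) = (5 - 1*(-7/36))*(-308) - 1*(-43711) = (5 + 7/36)*(-308) + 43711 = (187/36)*(-308) + 43711 = -14399/9 + 43711 = 379000/9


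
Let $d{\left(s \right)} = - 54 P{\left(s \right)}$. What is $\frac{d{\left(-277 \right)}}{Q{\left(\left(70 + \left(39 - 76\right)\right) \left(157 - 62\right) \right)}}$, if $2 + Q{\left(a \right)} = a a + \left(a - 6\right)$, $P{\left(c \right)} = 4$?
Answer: $- \frac{27}{1228919} \approx -2.1971 \cdot 10^{-5}$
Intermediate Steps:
$d{\left(s \right)} = -216$ ($d{\left(s \right)} = \left(-54\right) 4 = -216$)
$Q{\left(a \right)} = -8 + a + a^{2}$ ($Q{\left(a \right)} = -2 + \left(a a + \left(a - 6\right)\right) = -2 + \left(a^{2} + \left(a - 6\right)\right) = -2 + \left(a^{2} + \left(-6 + a\right)\right) = -2 + \left(-6 + a + a^{2}\right) = -8 + a + a^{2}$)
$\frac{d{\left(-277 \right)}}{Q{\left(\left(70 + \left(39 - 76\right)\right) \left(157 - 62\right) \right)}} = - \frac{216}{-8 + \left(70 + \left(39 - 76\right)\right) \left(157 - 62\right) + \left(\left(70 + \left(39 - 76\right)\right) \left(157 - 62\right)\right)^{2}} = - \frac{216}{-8 + \left(70 + \left(39 - 76\right)\right) 95 + \left(\left(70 + \left(39 - 76\right)\right) 95\right)^{2}} = - \frac{216}{-8 + \left(70 - 37\right) 95 + \left(\left(70 - 37\right) 95\right)^{2}} = - \frac{216}{-8 + 33 \cdot 95 + \left(33 \cdot 95\right)^{2}} = - \frac{216}{-8 + 3135 + 3135^{2}} = - \frac{216}{-8 + 3135 + 9828225} = - \frac{216}{9831352} = \left(-216\right) \frac{1}{9831352} = - \frac{27}{1228919}$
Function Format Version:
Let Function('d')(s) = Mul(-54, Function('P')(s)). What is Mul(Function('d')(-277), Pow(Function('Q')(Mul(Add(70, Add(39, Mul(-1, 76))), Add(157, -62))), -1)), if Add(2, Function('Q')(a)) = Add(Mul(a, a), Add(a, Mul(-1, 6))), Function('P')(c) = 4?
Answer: Rational(-27, 1228919) ≈ -2.1971e-5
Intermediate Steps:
Function('d')(s) = -216 (Function('d')(s) = Mul(-54, 4) = -216)
Function('Q')(a) = Add(-8, a, Pow(a, 2)) (Function('Q')(a) = Add(-2, Add(Mul(a, a), Add(a, Mul(-1, 6)))) = Add(-2, Add(Pow(a, 2), Add(a, -6))) = Add(-2, Add(Pow(a, 2), Add(-6, a))) = Add(-2, Add(-6, a, Pow(a, 2))) = Add(-8, a, Pow(a, 2)))
Mul(Function('d')(-277), Pow(Function('Q')(Mul(Add(70, Add(39, Mul(-1, 76))), Add(157, -62))), -1)) = Mul(-216, Pow(Add(-8, Mul(Add(70, Add(39, Mul(-1, 76))), Add(157, -62)), Pow(Mul(Add(70, Add(39, Mul(-1, 76))), Add(157, -62)), 2)), -1)) = Mul(-216, Pow(Add(-8, Mul(Add(70, Add(39, -76)), 95), Pow(Mul(Add(70, Add(39, -76)), 95), 2)), -1)) = Mul(-216, Pow(Add(-8, Mul(Add(70, -37), 95), Pow(Mul(Add(70, -37), 95), 2)), -1)) = Mul(-216, Pow(Add(-8, Mul(33, 95), Pow(Mul(33, 95), 2)), -1)) = Mul(-216, Pow(Add(-8, 3135, Pow(3135, 2)), -1)) = Mul(-216, Pow(Add(-8, 3135, 9828225), -1)) = Mul(-216, Pow(9831352, -1)) = Mul(-216, Rational(1, 9831352)) = Rational(-27, 1228919)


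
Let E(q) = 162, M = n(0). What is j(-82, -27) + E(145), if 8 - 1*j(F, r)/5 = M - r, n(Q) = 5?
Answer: 42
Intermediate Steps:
M = 5
j(F, r) = 15 + 5*r (j(F, r) = 40 - 5*(5 - r) = 40 + (-25 + 5*r) = 15 + 5*r)
j(-82, -27) + E(145) = (15 + 5*(-27)) + 162 = (15 - 135) + 162 = -120 + 162 = 42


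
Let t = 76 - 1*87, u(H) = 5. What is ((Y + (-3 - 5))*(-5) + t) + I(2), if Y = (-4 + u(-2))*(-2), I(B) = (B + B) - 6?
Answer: 37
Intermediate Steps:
I(B) = -6 + 2*B (I(B) = 2*B - 6 = -6 + 2*B)
t = -11 (t = 76 - 87 = -11)
Y = -2 (Y = (-4 + 5)*(-2) = 1*(-2) = -2)
((Y + (-3 - 5))*(-5) + t) + I(2) = ((-2 + (-3 - 5))*(-5) - 11) + (-6 + 2*2) = ((-2 - 8)*(-5) - 11) + (-6 + 4) = (-10*(-5) - 11) - 2 = (50 - 11) - 2 = 39 - 2 = 37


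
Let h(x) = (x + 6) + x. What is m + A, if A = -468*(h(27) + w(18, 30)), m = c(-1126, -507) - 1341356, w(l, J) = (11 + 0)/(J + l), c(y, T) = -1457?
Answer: -5484001/4 ≈ -1.3710e+6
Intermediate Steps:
h(x) = 6 + 2*x (h(x) = (6 + x) + x = 6 + 2*x)
w(l, J) = 11/(J + l)
m = -1342813 (m = -1457 - 1341356 = -1342813)
A = -112749/4 (A = -468*((6 + 2*27) + 11/(30 + 18)) = -468*((6 + 54) + 11/48) = -468*(60 + 11*(1/48)) = -468*(60 + 11/48) = -468*2891/48 = -112749/4 ≈ -28187.)
m + A = -1342813 - 112749/4 = -5484001/4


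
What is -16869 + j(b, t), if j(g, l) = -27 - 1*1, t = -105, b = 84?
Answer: -16897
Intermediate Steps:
j(g, l) = -28 (j(g, l) = -27 - 1 = -28)
-16869 + j(b, t) = -16869 - 28 = -16897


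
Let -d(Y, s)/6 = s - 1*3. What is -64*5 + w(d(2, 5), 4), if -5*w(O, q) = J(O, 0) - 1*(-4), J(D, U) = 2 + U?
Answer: -1606/5 ≈ -321.20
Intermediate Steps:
d(Y, s) = 18 - 6*s (d(Y, s) = -6*(s - 1*3) = -6*(s - 3) = -6*(-3 + s) = 18 - 6*s)
w(O, q) = -6/5 (w(O, q) = -((2 + 0) - 1*(-4))/5 = -(2 + 4)/5 = -1/5*6 = -6/5)
-64*5 + w(d(2, 5), 4) = -64*5 - 6/5 = -320 - 6/5 = -1606/5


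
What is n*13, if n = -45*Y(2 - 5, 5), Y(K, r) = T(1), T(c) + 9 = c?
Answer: 4680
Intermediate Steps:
T(c) = -9 + c
Y(K, r) = -8 (Y(K, r) = -9 + 1 = -8)
n = 360 (n = -45*(-8) = 360)
n*13 = 360*13 = 4680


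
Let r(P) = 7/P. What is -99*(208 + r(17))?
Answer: -350757/17 ≈ -20633.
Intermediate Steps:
-99*(208 + r(17)) = -99*(208 + 7/17) = -99*3543/17 = -350757/17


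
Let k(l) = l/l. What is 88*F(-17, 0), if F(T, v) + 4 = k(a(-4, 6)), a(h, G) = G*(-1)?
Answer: -264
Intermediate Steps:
a(h, G) = -G
k(l) = 1
F(T, v) = -3 (F(T, v) = -4 + 1 = -3)
88*F(-17, 0) = 88*(-3) = -264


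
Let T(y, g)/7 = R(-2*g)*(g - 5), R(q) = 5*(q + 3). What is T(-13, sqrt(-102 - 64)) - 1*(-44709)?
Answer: 55804 + 455*I*sqrt(166) ≈ 55804.0 + 5862.3*I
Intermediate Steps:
R(q) = 15 + 5*q (R(q) = 5*(3 + q) = 15 + 5*q)
T(y, g) = 7*(-5 + g)*(15 - 10*g) (T(y, g) = 7*((15 + 5*(-2*g))*(g - 5)) = 7*((15 - 10*g)*(-5 + g)) = 7*((-5 + g)*(15 - 10*g)) = 7*(-5 + g)*(15 - 10*g))
T(-13, sqrt(-102 - 64)) - 1*(-44709) = 35*(-5 + sqrt(-102 - 64))*(3 - 2*sqrt(-102 - 64)) - 1*(-44709) = 35*(-5 + sqrt(-166))*(3 - 2*I*sqrt(166)) + 44709 = 35*(-5 + I*sqrt(166))*(3 - 2*I*sqrt(166)) + 44709 = 44709 + 35*(-5 + I*sqrt(166))*(3 - 2*I*sqrt(166))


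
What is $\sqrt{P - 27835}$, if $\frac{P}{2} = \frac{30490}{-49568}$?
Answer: $\frac{i \sqrt{1068644458370}}{6196} \approx 166.84 i$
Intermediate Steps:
$P = - \frac{15245}{12392}$ ($P = 2 \frac{30490}{-49568} = 2 \cdot 30490 \left(- \frac{1}{49568}\right) = 2 \left(- \frac{15245}{24784}\right) = - \frac{15245}{12392} \approx -1.2302$)
$\sqrt{P - 27835} = \sqrt{- \frac{15245}{12392} - 27835} = \sqrt{- \frac{344946565}{12392}} = \frac{i \sqrt{1068644458370}}{6196}$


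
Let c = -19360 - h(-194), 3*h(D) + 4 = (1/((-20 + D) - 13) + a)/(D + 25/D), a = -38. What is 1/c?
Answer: -8549047/165498709070 ≈ -5.1656e-5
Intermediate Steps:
h(D) = -4/3 + (-38 + 1/(-33 + D))/(3*(D + 25/D)) (h(D) = -4/3 + ((1/((-20 + D) - 13) - 38)/(D + 25/D))/3 = -4/3 + ((1/(-33 + D) - 38)/(D + 25/D))/3 = -4/3 + ((-38 + 1/(-33 + D))/(D + 25/D))/3 = -4/3 + (-38 + 1/(-33 + D))/(3*(D + 25/D)))
c = -165498709070/8549047 (c = -19360 - (3300 - 4*(-194)**3 + 94*(-194)**2 + 1155*(-194))/(3*(-825 + (-194)**3 - 33*(-194)**2 + 25*(-194))) = -19360 - (3300 - 4*(-7301384) + 94*37636 - 224070)/(3*(-825 - 7301384 - 33*37636 - 4850)) = -19360 - (3300 + 29205536 + 3537784 - 224070)/(3*(-825 - 7301384 - 1241988 - 4850)) = -19360 - 32522550/(3*(-8549047)) = -19360 - (-1)*32522550/(3*8549047) = -19360 - 1*(-10840850/8549047) = -19360 + 10840850/8549047 = -165498709070/8549047 ≈ -19359.)
1/c = 1/(-165498709070/8549047) = -8549047/165498709070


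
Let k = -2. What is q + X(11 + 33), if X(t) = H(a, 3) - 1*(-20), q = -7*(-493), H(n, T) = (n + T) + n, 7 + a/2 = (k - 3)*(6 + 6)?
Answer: 3206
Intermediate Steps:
a = -134 (a = -14 + 2*((-2 - 3)*(6 + 6)) = -14 + 2*(-5*12) = -14 + 2*(-60) = -14 - 120 = -134)
H(n, T) = T + 2*n (H(n, T) = (T + n) + n = T + 2*n)
q = 3451
X(t) = -245 (X(t) = (3 + 2*(-134)) - 1*(-20) = (3 - 268) + 20 = -265 + 20 = -245)
q + X(11 + 33) = 3451 - 245 = 3206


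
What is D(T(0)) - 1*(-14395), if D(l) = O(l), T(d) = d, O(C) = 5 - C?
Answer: 14400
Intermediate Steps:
D(l) = 5 - l
D(T(0)) - 1*(-14395) = (5 - 1*0) - 1*(-14395) = (5 + 0) + 14395 = 5 + 14395 = 14400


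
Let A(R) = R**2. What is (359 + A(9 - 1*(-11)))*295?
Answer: 223905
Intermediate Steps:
(359 + A(9 - 1*(-11)))*295 = (359 + (9 - 1*(-11))**2)*295 = (359 + (9 + 11)**2)*295 = (359 + 20**2)*295 = (359 + 400)*295 = 759*295 = 223905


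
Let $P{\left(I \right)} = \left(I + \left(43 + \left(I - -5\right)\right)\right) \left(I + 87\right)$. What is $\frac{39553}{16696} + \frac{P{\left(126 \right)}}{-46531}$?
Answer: $\frac{773566243}{776881576} \approx 0.99573$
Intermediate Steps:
$P{\left(I \right)} = \left(48 + 2 I\right) \left(87 + I\right)$ ($P{\left(I \right)} = \left(I + \left(43 + \left(I + 5\right)\right)\right) \left(87 + I\right) = \left(I + \left(43 + \left(5 + I\right)\right)\right) \left(87 + I\right) = \left(I + \left(48 + I\right)\right) \left(87 + I\right) = \left(48 + 2 I\right) \left(87 + I\right)$)
$\frac{39553}{16696} + \frac{P{\left(126 \right)}}{-46531} = \frac{39553}{16696} + \frac{4176 + 2 \cdot 126^{2} + 222 \cdot 126}{-46531} = 39553 \cdot \frac{1}{16696} + \left(4176 + 2 \cdot 15876 + 27972\right) \left(- \frac{1}{46531}\right) = \frac{39553}{16696} + \left(4176 + 31752 + 27972\right) \left(- \frac{1}{46531}\right) = \frac{39553}{16696} + 63900 \left(- \frac{1}{46531}\right) = \frac{39553}{16696} - \frac{63900}{46531} = \frac{773566243}{776881576}$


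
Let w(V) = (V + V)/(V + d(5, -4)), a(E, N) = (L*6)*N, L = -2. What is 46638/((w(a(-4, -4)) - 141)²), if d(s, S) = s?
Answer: 14556238/6046681 ≈ 2.4073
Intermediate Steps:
a(E, N) = -12*N (a(E, N) = (-2*6)*N = -12*N)
w(V) = 2*V/(5 + V) (w(V) = (V + V)/(V + 5) = (2*V)/(5 + V) = 2*V/(5 + V))
46638/((w(a(-4, -4)) - 141)²) = 46638/((2*(-12*(-4))/(5 - 12*(-4)) - 141)²) = 46638/((2*48/(5 + 48) - 141)²) = 46638/((2*48/53 - 141)²) = 46638/((2*48*(1/53) - 141)²) = 46638/((96/53 - 141)²) = 46638/((-7377/53)²) = 46638/(54420129/2809) = 46638*(2809/54420129) = 14556238/6046681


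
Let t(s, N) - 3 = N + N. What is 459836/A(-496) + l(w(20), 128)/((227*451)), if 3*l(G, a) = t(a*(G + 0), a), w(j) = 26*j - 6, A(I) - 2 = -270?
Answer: -35307455276/20577777 ≈ -1715.8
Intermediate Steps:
A(I) = -268 (A(I) = 2 - 270 = -268)
w(j) = -6 + 26*j
t(s, N) = 3 + 2*N (t(s, N) = 3 + (N + N) = 3 + 2*N)
l(G, a) = 1 + 2*a/3 (l(G, a) = (3 + 2*a)/3 = 1 + 2*a/3)
459836/A(-496) + l(w(20), 128)/((227*451)) = 459836/(-268) + (1 + (⅔)*128)/((227*451)) = 459836*(-1/268) + (1 + 256/3)/102377 = -114959/67 + (259/3)*(1/102377) = -114959/67 + 259/307131 = -35307455276/20577777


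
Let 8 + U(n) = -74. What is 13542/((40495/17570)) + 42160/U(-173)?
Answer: 254331884/47437 ≈ 5361.5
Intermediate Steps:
U(n) = -82 (U(n) = -8 - 74 = -82)
13542/((40495/17570)) + 42160/U(-173) = 13542/((40495/17570)) + 42160/(-82) = 13542/((40495*(1/17570))) + 42160*(-1/82) = 13542/(1157/502) - 21080/41 = 13542*(502/1157) - 21080/41 = 6798084/1157 - 21080/41 = 254331884/47437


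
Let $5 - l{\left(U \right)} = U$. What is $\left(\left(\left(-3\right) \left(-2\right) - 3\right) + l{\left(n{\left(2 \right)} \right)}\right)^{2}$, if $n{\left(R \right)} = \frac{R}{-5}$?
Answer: $\frac{1764}{25} \approx 70.56$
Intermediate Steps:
$n{\left(R \right)} = - \frac{R}{5}$ ($n{\left(R \right)} = R \left(- \frac{1}{5}\right) = - \frac{R}{5}$)
$l{\left(U \right)} = 5 - U$
$\left(\left(\left(-3\right) \left(-2\right) - 3\right) + l{\left(n{\left(2 \right)} \right)}\right)^{2} = \left(\left(\left(-3\right) \left(-2\right) - 3\right) + \left(5 - \left(- \frac{1}{5}\right) 2\right)\right)^{2} = \left(\left(6 - 3\right) + \left(5 - - \frac{2}{5}\right)\right)^{2} = \left(3 + \left(5 + \frac{2}{5}\right)\right)^{2} = \left(3 + \frac{27}{5}\right)^{2} = \left(\frac{42}{5}\right)^{2} = \frac{1764}{25}$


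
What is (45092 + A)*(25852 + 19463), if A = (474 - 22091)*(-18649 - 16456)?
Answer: 34390001076255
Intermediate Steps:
A = 758864785 (A = -21617*(-35105) = 758864785)
(45092 + A)*(25852 + 19463) = (45092 + 758864785)*(25852 + 19463) = 758909877*45315 = 34390001076255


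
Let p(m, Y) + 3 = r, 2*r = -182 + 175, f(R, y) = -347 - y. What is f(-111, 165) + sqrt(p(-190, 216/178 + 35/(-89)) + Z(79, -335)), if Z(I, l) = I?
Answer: -512 + sqrt(290)/2 ≈ -503.49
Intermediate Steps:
r = -7/2 (r = (-182 + 175)/2 = (1/2)*(-7) = -7/2 ≈ -3.5000)
p(m, Y) = -13/2 (p(m, Y) = -3 - 7/2 = -13/2)
f(-111, 165) + sqrt(p(-190, 216/178 + 35/(-89)) + Z(79, -335)) = (-347 - 1*165) + sqrt(-13/2 + 79) = (-347 - 165) + sqrt(145/2) = -512 + sqrt(290)/2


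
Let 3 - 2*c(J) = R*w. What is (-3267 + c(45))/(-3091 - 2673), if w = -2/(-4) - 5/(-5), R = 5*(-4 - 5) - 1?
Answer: 3231/5764 ≈ 0.56055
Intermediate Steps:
R = -46 (R = 5*(-9) - 1 = -45 - 1 = -46)
w = 3/2 (w = -2*(-¼) - 5*(-⅕) = ½ + 1 = 3/2 ≈ 1.5000)
c(J) = 36 (c(J) = 3/2 - (-23)*3/2 = 3/2 - ½*(-69) = 3/2 + 69/2 = 36)
(-3267 + c(45))/(-3091 - 2673) = (-3267 + 36)/(-3091 - 2673) = -3231/(-5764) = -3231*(-1/5764) = 3231/5764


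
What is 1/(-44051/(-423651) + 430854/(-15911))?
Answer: -6740711061/181830832493 ≈ -0.037071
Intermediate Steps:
1/(-44051/(-423651) + 430854/(-15911)) = 1/(-44051*(-1/423651) + 430854*(-1/15911)) = 1/(44051/423651 - 430854/15911) = 1/(-181830832493/6740711061) = -6740711061/181830832493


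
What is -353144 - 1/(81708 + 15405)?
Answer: -34294873273/97113 ≈ -3.5314e+5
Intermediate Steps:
-353144 - 1/(81708 + 15405) = -353144 - 1/97113 = -34294873273/97113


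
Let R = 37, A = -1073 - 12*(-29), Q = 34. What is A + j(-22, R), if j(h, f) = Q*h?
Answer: -1473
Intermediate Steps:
A = -725 (A = -1073 - 1*(-348) = -1073 + 348 = -725)
j(h, f) = 34*h
A + j(-22, R) = -725 + 34*(-22) = -725 - 748 = -1473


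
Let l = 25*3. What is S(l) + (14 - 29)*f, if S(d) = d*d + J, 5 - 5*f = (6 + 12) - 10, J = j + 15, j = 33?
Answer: 5682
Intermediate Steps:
J = 48 (J = 33 + 15 = 48)
f = -3/5 (f = 1 - ((6 + 12) - 10)/5 = 1 - (18 - 10)/5 = 1 - 1/5*8 = 1 - 8/5 = -3/5 ≈ -0.60000)
l = 75
S(d) = 48 + d**2 (S(d) = d*d + 48 = d**2 + 48 = 48 + d**2)
S(l) + (14 - 29)*f = (48 + 75**2) + (14 - 29)*(-3/5) = (48 + 5625) - 15*(-3/5) = 5673 + 9 = 5682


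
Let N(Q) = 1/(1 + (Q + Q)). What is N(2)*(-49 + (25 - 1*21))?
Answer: -9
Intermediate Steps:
N(Q) = 1/(1 + 2*Q)
N(2)*(-49 + (25 - 1*21)) = (-49 + (25 - 1*21))/(1 + 2*2) = (-49 + (25 - 21))/(1 + 4) = (-49 + 4)/5 = (1/5)*(-45) = -9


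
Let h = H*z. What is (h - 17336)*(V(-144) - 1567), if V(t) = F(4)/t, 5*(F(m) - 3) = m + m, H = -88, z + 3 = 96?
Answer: 359915897/9 ≈ 3.9991e+7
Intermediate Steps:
z = 93 (z = -3 + 96 = 93)
F(m) = 3 + 2*m/5 (F(m) = 3 + (m + m)/5 = 3 + (2*m)/5 = 3 + 2*m/5)
V(t) = 23/(5*t) (V(t) = (3 + (2/5)*4)/t = (3 + 8/5)/t = 23/(5*t))
h = -8184 (h = -88*93 = -8184)
(h - 17336)*(V(-144) - 1567) = (-8184 - 17336)*((23/5)/(-144) - 1567) = -25520*((23/5)*(-1/144) - 1567) = -25520*(-23/720 - 1567) = -25520*(-1128263/720) = 359915897/9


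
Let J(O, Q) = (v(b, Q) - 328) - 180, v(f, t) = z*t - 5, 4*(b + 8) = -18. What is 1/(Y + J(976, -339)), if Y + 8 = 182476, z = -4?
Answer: 1/183311 ≈ 5.4552e-6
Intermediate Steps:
b = -25/2 (b = -8 + (¼)*(-18) = -8 - 9/2 = -25/2 ≈ -12.500)
Y = 182468 (Y = -8 + 182476 = 182468)
v(f, t) = -5 - 4*t (v(f, t) = -4*t - 5 = -5 - 4*t)
J(O, Q) = -513 - 4*Q (J(O, Q) = ((-5 - 4*Q) - 328) - 180 = (-333 - 4*Q) - 180 = -513 - 4*Q)
1/(Y + J(976, -339)) = 1/(182468 + (-513 - 4*(-339))) = 1/(182468 + (-513 + 1356)) = 1/(182468 + 843) = 1/183311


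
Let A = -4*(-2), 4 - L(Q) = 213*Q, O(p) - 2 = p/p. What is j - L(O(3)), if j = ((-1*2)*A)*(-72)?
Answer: 1787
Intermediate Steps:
O(p) = 3 (O(p) = 2 + p/p = 2 + 1 = 3)
L(Q) = 4 - 213*Q
A = 8
j = 1152 (j = (-1*2*8)*(-72) = -2*8*(-72) = -16*(-72) = 1152)
j - L(O(3)) = 1152 - (4 - 213*3) = 1152 - (4 - 639) = 1152 - 1*(-635) = 1152 + 635 = 1787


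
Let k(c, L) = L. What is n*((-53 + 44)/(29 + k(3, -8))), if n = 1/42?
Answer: -1/98 ≈ -0.010204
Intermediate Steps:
n = 1/42 ≈ 0.023810
n*((-53 + 44)/(29 + k(3, -8))) = ((-53 + 44)/(29 - 8))/42 = (-9/21)/42 = (-9*1/21)/42 = (1/42)*(-3/7) = -1/98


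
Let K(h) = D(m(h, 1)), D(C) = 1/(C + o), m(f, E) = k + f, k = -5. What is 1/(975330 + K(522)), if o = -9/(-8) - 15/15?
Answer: 4137/4034940218 ≈ 1.0253e-6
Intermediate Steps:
m(f, E) = -5 + f
o = ⅛ (o = -9*(-⅛) - 15*1/15 = 9/8 - 1 = ⅛ ≈ 0.12500)
D(C) = 1/(⅛ + C) (D(C) = 1/(C + ⅛) = 1/(⅛ + C))
K(h) = 8/(-39 + 8*h) (K(h) = 8/(1 + 8*(-5 + h)) = 8/(1 + (-40 + 8*h)) = 8/(-39 + 8*h))
1/(975330 + K(522)) = 1/(975330 + 8/(-39 + 8*522)) = 1/(975330 + 8/(-39 + 4176)) = 1/(975330 + 8/4137) = 1/(4034940218/4137) = 4137/4034940218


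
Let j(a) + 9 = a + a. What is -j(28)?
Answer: -47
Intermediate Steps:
j(a) = -9 + 2*a (j(a) = -9 + (a + a) = -9 + 2*a)
-j(28) = -(-9 + 2*28) = -(-9 + 56) = -1*47 = -47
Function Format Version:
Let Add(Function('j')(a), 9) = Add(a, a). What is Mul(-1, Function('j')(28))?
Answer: -47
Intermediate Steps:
Function('j')(a) = Add(-9, Mul(2, a)) (Function('j')(a) = Add(-9, Add(a, a)) = Add(-9, Mul(2, a)))
Mul(-1, Function('j')(28)) = Mul(-1, Add(-9, Mul(2, 28))) = Mul(-1, Add(-9, 56)) = Mul(-1, 47) = -47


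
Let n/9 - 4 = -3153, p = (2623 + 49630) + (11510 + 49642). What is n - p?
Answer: -141746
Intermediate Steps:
p = 113405 (p = 52253 + 61152 = 113405)
n = -28341 (n = 36 + 9*(-3153) = 36 - 28377 = -28341)
n - p = -28341 - 1*113405 = -28341 - 113405 = -141746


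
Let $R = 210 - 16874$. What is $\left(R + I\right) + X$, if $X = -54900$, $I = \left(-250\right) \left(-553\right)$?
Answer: $66686$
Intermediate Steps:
$I = 138250$
$R = -16664$ ($R = 210 - 16874 = -16664$)
$\left(R + I\right) + X = \left(-16664 + 138250\right) - 54900 = 121586 - 54900 = 66686$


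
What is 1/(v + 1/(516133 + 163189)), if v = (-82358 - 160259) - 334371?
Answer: -679322/391960642135 ≈ -1.7331e-6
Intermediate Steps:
v = -576988 (v = -242617 - 334371 = -576988)
1/(v + 1/(516133 + 163189)) = 1/(-576988 + 1/(516133 + 163189)) = 1/(-576988 + 1/679322) = 1/(-391960642135/679322) = -679322/391960642135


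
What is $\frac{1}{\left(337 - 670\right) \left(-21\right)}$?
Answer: $\frac{1}{6993} \approx 0.000143$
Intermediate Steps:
$\frac{1}{\left(337 - 670\right) \left(-21\right)} = \frac{1}{\left(-333\right) \left(-21\right)} = \frac{1}{6993}$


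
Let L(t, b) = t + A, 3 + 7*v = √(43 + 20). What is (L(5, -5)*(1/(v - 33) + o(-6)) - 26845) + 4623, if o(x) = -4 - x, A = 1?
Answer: -134971262/6077 - 14*√7/6077 ≈ -22210.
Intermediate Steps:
v = -3/7 + 3*√7/7 (v = -3/7 + √(43 + 20)/7 = -3/7 + √63/7 = -3/7 + (3*√7)/7 = -3/7 + 3*√7/7 ≈ 0.70532)
L(t, b) = 1 + t (L(t, b) = t + 1 = 1 + t)
(L(5, -5)*(1/(v - 33) + o(-6)) - 26845) + 4623 = ((1 + 5)*(1/((-3/7 + 3*√7/7) - 33) + (-4 - 1*(-6))) - 26845) + 4623 = (6*(1/(-234/7 + 3*√7/7) + (-4 + 6)) - 26845) + 4623 = (6*(1/(-234/7 + 3*√7/7) + 2) - 26845) + 4623 = (6*(2 + 1/(-234/7 + 3*√7/7)) - 26845) + 4623 = ((12 + 6/(-234/7 + 3*√7/7)) - 26845) + 4623 = (-26833 + 6/(-234/7 + 3*√7/7)) + 4623 = -22210 + 6/(-234/7 + 3*√7/7)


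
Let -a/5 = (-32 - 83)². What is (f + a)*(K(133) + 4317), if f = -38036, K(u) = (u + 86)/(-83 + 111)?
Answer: -12613376295/28 ≈ -4.5048e+8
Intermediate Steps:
K(u) = 43/14 + u/28 (K(u) = (86 + u)/28 = (86 + u)*(1/28) = 43/14 + u/28)
a = -66125 (a = -5*(-32 - 83)² = -5*(-115)² = -5*13225 = -66125)
(f + a)*(K(133) + 4317) = (-38036 - 66125)*((43/14 + (1/28)*133) + 4317) = -104161*((43/14 + 19/4) + 4317) = -104161*(219/28 + 4317) = -104161*121095/28 = -12613376295/28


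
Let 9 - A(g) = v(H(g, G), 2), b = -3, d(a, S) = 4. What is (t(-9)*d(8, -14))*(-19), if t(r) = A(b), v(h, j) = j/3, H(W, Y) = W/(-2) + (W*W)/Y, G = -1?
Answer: -1900/3 ≈ -633.33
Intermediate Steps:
H(W, Y) = -W/2 + W²/Y (H(W, Y) = W*(-½) + W²/Y = -W/2 + W²/Y)
v(h, j) = j/3 (v(h, j) = j*(⅓) = j/3)
A(g) = 25/3 (A(g) = 9 - 2/3 = 9 - 1*⅔ = 9 - ⅔ = 25/3)
t(r) = 25/3
(t(-9)*d(8, -14))*(-19) = ((25/3)*4)*(-19) = (100/3)*(-19) = -1900/3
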